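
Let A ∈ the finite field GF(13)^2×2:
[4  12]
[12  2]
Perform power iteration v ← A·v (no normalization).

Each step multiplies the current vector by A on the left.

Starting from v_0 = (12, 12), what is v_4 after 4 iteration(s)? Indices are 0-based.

v_0 = (12, 12).
v_1 = A·v_0 = (10, 12).
v_2 = A·v_1 = (2, 1).
v_3 = A·v_2 = (7, 0).
v_4 = A·v_3 = (2, 6).

v_4 = (2, 6)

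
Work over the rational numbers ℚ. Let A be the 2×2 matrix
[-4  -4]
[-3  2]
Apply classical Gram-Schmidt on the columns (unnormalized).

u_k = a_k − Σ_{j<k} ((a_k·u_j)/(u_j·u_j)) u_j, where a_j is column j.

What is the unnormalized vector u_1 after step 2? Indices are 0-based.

Step 1: u_0 = a_0 = (-4, -3).
Step 2: u_1 = a_1 − (2/5)·u_0 = (-12/5, 16/5).

u_1 = (-12/5, 16/5)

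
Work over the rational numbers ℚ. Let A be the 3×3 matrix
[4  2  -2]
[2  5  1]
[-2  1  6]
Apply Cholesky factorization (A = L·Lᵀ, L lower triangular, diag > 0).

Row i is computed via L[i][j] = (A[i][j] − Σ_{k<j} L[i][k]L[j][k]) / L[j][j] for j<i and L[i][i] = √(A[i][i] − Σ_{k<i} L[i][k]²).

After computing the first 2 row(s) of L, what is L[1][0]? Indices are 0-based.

Step 1: L[0][0] = √(4) = 2.
  L[1][0] = (2) / L[0][0] = 1.
Step 2: L[1][1] = √(4) = 2.

L[1][0] = 1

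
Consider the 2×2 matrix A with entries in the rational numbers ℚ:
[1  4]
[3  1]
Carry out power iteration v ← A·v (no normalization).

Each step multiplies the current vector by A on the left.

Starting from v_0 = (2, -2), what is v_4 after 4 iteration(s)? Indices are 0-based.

v_0 = (2, -2).
v_1 = A·v_0 = (-6, 4).
v_2 = A·v_1 = (10, -14).
v_3 = A·v_2 = (-46, 16).
v_4 = A·v_3 = (18, -122).

v_4 = (18, -122)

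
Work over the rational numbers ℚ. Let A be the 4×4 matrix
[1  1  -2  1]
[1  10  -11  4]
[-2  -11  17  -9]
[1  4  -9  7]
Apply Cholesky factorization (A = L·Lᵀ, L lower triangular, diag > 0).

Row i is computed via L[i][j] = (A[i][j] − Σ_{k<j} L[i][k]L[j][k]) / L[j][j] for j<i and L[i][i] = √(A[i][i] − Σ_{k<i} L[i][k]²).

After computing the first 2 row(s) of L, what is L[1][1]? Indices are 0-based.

L[1][1] = 3

Step 1: L[0][0] = √(1) = 1.
  L[1][0] = (1) / L[0][0] = 1.
Step 2: L[1][1] = √(9) = 3.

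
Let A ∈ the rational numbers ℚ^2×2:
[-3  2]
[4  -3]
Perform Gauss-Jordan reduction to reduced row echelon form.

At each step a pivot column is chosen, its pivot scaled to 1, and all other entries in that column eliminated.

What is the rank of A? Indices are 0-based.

[1] R0 /= -3  ⇒  (1, -2/3)
     R1 -= 4·R0  ⇒  (0, -1/3)
[2] R1 /= -1/3  ⇒  (0, 1)
     R0 -= -2/3·R1  ⇒  (1, 0)

rank = 2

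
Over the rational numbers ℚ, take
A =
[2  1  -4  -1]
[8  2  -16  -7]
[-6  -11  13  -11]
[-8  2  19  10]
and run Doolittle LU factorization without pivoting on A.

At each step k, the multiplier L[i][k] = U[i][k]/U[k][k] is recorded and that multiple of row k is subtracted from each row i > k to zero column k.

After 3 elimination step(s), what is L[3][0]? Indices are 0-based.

k=0: U[0][0]=2
  eliminate (1,0): mult=4, new row 1: (0, -2, 0, -3); set L[1][0]=4
  eliminate (2,0): mult=-3, new row 2: (0, -8, 1, -14); set L[2][0]=-3
  eliminate (3,0): mult=-4, new row 3: (0, 6, 3, 6); set L[3][0]=-4
k=1: U[1][1]=-2
  eliminate (2,1): mult=4, new row 2: (0, 0, 1, -2); set L[2][1]=4
  eliminate (3,1): mult=-3, new row 3: (0, 0, 3, -3); set L[3][1]=-3
k=2: U[2][2]=1
  eliminate (3,2): mult=3, new row 3: (0, 0, 0, 3); set L[3][2]=3

L[3][0] = -4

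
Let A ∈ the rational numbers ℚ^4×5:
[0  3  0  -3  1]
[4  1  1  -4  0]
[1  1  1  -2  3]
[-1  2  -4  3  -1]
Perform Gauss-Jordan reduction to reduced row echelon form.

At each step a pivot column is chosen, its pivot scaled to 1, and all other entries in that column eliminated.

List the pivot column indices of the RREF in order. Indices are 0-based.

pivot columns: 0, 1, 2, 3

[1] R0 <-> R1
[1] R0 /= 4  ⇒  (1, 1/4, 1/4, -1, 0)
     R2 -= 1·R0  ⇒  (0, 3/4, 3/4, -1, 3)
     R3 -= -1·R0  ⇒  (0, 9/4, -15/4, 2, -1)
[2] R1 /= 3  ⇒  (0, 1, 0, -1, 1/3)
     R0 -= 1/4·R1  ⇒  (1, 0, 1/4, -3/4, -1/12)
     R2 -= 3/4·R1  ⇒  (0, 0, 3/4, -1/4, 11/4)
     R3 -= 9/4·R1  ⇒  (0, 0, -15/4, 17/4, -7/4)
[3] R2 /= 3/4  ⇒  (0, 0, 1, -1/3, 11/3)
     R0 -= 1/4·R2  ⇒  (1, 0, 0, -2/3, -1)
     R3 -= -15/4·R2  ⇒  (0, 0, 0, 3, 12)
[4] R3 /= 3  ⇒  (0, 0, 0, 1, 4)
     R0 -= -2/3·R3  ⇒  (1, 0, 0, 0, 5/3)
     R1 -= -1·R3  ⇒  (0, 1, 0, 0, 13/3)
     R2 -= -1/3·R3  ⇒  (0, 0, 1, 0, 5)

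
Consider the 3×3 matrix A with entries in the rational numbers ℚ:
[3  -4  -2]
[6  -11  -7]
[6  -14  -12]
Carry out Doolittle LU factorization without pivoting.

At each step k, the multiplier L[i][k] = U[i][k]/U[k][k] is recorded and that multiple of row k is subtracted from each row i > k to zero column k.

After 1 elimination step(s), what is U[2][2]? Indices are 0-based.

[col 0] pivot 3
  R1 -= 2*R0 → (0, -3, -3)  (L[1][0] := 2)
  R2 -= 2*R0 → (0, -6, -8)  (L[2][0] := 2)

U[2][2] = -8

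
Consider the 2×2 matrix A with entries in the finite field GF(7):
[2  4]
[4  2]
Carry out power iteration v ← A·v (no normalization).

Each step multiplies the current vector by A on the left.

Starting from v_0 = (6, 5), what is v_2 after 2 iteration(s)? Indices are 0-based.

v_2 = (4, 0)

v_0 = (6, 5).
v_1 = A·v_0 = (4, 6).
v_2 = A·v_1 = (4, 0).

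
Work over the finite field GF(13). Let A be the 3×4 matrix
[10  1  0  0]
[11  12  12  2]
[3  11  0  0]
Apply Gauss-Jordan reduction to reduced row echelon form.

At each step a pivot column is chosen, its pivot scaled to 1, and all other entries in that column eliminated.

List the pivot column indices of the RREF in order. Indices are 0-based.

pivot(0,0)=10: scale R0 → (1, 4, 0, 0)
  clear (1,0): R1 −= (11)R0 → (0, 7, 12, 2)
  clear (2,0): R2 −= (3)R0 → (0, 12, 0, 0)
pivot(1,1)=7: scale R1 → (0, 1, 11, 4)
  clear (0,1): R0 −= (4)R1 → (1, 0, 8, 10)
  clear (2,1): R2 −= (12)R1 → (0, 0, 11, 4)
pivot(2,2)=11: scale R2 → (0, 0, 1, 11)
  clear (0,2): R0 −= (8)R2 → (1, 0, 0, 0)
  clear (1,2): R1 −= (11)R2 → (0, 1, 0, 0)

pivot columns: 0, 1, 2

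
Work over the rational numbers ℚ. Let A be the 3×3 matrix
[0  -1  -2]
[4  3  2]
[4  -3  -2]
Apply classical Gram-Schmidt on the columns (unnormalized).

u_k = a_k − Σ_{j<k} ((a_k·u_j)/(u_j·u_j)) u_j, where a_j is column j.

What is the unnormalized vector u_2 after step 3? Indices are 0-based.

u_2 = (-24/19, -4/19, 4/19)

Step 1: u_0 = a_0 = (0, 4, 4).
Step 2: u_1 = a_1 − (0)·u_0 = (-1, 3, -3).
Step 3: u_2 = a_2 − (0)·u_0 − (14/19)·u_1 = (-24/19, -4/19, 4/19).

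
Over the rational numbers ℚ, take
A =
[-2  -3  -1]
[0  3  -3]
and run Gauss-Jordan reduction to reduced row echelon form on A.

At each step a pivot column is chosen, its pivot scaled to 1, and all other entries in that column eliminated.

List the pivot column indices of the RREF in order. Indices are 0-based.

pivot(0,0)=-2: scale R0 → (1, 3/2, 1/2)
pivot(1,1)=3: scale R1 → (0, 1, -1)
  clear (0,1): R0 −= (3/2)R1 → (1, 0, 2)

pivot columns: 0, 1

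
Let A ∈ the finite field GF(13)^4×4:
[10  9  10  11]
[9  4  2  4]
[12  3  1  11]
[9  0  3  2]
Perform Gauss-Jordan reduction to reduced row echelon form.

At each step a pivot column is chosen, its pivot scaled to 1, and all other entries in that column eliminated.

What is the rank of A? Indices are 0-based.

rank = 4

pivot(0,0)=10: scale R0 → (1, 10, 1, 5)
  clear (1,0): R1 −= (9)R0 → (0, 5, 6, 11)
  clear (2,0): R2 −= (12)R0 → (0, 0, 2, 3)
  clear (3,0): R3 −= (9)R0 → (0, 1, 7, 9)
pivot(1,1)=5: scale R1 → (0, 1, 9, 10)
  clear (0,1): R0 −= (10)R1 → (1, 0, 2, 9)
  clear (3,1): R3 −= (1)R1 → (0, 0, 11, 12)
pivot(2,2)=2: scale R2 → (0, 0, 1, 8)
  clear (0,2): R0 −= (2)R2 → (1, 0, 0, 6)
  clear (1,2): R1 −= (9)R2 → (0, 1, 0, 3)
  clear (3,2): R3 −= (11)R2 → (0, 0, 0, 2)
pivot(3,3)=2: scale R3 → (0, 0, 0, 1)
  clear (0,3): R0 −= (6)R3 → (1, 0, 0, 0)
  clear (1,3): R1 −= (3)R3 → (0, 1, 0, 0)
  clear (2,3): R2 −= (8)R3 → (0, 0, 1, 0)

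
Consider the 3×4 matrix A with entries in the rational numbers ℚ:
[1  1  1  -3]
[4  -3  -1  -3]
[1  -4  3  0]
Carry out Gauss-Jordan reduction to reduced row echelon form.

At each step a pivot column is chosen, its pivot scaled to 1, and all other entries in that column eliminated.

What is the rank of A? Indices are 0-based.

step 1: normalize row 0 (÷1) = (1, 1, 1, -3)
  row 1: subtract 4×row0 = (0, -7, -5, 9)
  row 2: subtract 1×row0 = (0, -5, 2, 3)
step 2: normalize row 1 (÷-7) = (0, 1, 5/7, -9/7)
  row 0: subtract 1×row1 = (1, 0, 2/7, -12/7)
  row 2: subtract -5×row1 = (0, 0, 39/7, -24/7)
step 3: normalize row 2 (÷39/7) = (0, 0, 1, -8/13)
  row 0: subtract 2/7×row2 = (1, 0, 0, -20/13)
  row 1: subtract 5/7×row2 = (0, 1, 0, -11/13)

rank = 3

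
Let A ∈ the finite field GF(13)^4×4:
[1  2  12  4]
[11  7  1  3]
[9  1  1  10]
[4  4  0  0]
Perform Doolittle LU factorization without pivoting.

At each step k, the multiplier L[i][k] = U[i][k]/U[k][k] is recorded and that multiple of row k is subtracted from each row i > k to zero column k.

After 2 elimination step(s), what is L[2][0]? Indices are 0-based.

L[2][0] = 9

Step 1: pivot at (0,0) is 1.
  row1 ← row1 − (11)·row0  ⇒  L[1][0]=11, U row1=(0, 11, 12, 11)
  row2 ← row2 − (9)·row0  ⇒  L[2][0]=9, U row2=(0, 9, 10, 0)
  row3 ← row3 − (4)·row0  ⇒  L[3][0]=4, U row3=(0, 9, 4, 10)
Step 2: pivot at (1,1) is 11.
  row2 ← row2 − (2)·row1  ⇒  L[2][1]=2, U row2=(0, 0, 12, 4)
  row3 ← row3 − (2)·row1  ⇒  L[3][1]=2, U row3=(0, 0, 6, 1)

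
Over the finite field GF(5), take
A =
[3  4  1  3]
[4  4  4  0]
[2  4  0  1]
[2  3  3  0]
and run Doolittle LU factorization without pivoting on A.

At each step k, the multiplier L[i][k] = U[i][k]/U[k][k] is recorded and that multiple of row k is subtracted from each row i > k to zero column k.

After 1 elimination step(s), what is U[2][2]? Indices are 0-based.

U[2][2] = 1

[col 0] pivot 3
  R1 -= 3*R0 → (0, 2, 1, 1)  (L[1][0] := 3)
  R2 -= 4*R0 → (0, 3, 1, 4)  (L[2][0] := 4)
  R3 -= 4*R0 → (0, 2, 4, 3)  (L[3][0] := 4)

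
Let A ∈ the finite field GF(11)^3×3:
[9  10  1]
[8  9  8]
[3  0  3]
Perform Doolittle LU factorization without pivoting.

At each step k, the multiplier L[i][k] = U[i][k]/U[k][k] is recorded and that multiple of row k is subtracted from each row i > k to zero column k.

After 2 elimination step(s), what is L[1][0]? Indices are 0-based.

L[1][0] = 7

[col 0] pivot 9
  R1 -= 7*R0 → (0, 5, 1)  (L[1][0] := 7)
  R2 -= 4*R0 → (0, 4, 10)  (L[2][0] := 4)
[col 1] pivot 5
  R2 -= 3*R1 → (0, 0, 7)  (L[2][1] := 3)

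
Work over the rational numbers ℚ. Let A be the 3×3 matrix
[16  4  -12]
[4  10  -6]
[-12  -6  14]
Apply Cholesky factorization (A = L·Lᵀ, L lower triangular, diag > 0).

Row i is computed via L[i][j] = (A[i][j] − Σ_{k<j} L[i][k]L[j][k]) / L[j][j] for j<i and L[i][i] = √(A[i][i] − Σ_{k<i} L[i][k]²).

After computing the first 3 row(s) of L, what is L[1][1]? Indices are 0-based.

Step 1: L[0][0] = √(16) = 4.
  L[1][0] = (4) / L[0][0] = 1.
Step 2: L[1][1] = √(9) = 3.
  L[2][0] = (-12) / L[0][0] = -3.
  L[2][1] = (-3) / L[1][1] = -1.
Step 3: L[2][2] = √(4) = 2.

L[1][1] = 3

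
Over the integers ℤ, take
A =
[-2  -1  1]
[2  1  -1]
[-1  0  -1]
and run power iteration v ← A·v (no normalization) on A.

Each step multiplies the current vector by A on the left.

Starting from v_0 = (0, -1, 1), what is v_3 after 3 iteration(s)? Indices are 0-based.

v_3 = (2, -2, 4)

v_0 = (0, -1, 1).
v_1 = A·v_0 = (2, -2, -1).
v_2 = A·v_1 = (-3, 3, -1).
v_3 = A·v_2 = (2, -2, 4).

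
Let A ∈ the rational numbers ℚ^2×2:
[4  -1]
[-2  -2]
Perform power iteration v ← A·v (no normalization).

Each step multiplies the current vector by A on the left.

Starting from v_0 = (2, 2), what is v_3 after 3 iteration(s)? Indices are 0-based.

v_3 = (124, -72)

v_0 = (2, 2).
v_1 = A·v_0 = (6, -8).
v_2 = A·v_1 = (32, 4).
v_3 = A·v_2 = (124, -72).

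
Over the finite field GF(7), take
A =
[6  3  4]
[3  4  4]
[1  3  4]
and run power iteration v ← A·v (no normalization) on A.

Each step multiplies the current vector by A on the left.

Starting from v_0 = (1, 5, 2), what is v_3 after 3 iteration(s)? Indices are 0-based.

v_3 = (2, 4, 0)

v_0 = (1, 5, 2).
v_1 = A·v_0 = (1, 3, 3).
v_2 = A·v_1 = (6, 6, 1).
v_3 = A·v_2 = (2, 4, 0).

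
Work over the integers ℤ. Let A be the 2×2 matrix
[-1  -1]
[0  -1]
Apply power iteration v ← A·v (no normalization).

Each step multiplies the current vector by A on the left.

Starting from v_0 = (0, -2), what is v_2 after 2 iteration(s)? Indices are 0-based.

v_2 = (-4, -2)

v_0 = (0, -2).
v_1 = A·v_0 = (2, 2).
v_2 = A·v_1 = (-4, -2).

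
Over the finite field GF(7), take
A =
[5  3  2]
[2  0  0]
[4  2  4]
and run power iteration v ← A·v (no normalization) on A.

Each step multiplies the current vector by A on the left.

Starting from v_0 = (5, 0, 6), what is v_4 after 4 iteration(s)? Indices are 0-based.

v_0 = (5, 0, 6).
v_1 = A·v_0 = (2, 3, 2).
v_2 = A·v_1 = (2, 4, 1).
v_3 = A·v_2 = (3, 4, 6).
v_4 = A·v_3 = (4, 6, 2).

v_4 = (4, 6, 2)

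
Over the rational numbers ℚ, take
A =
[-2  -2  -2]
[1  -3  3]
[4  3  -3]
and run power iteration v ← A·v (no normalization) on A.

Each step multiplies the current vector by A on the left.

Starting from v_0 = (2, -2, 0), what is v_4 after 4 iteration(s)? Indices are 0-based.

v_0 = (2, -2, 0).
v_1 = A·v_0 = (0, 8, 2).
v_2 = A·v_1 = (-20, -18, 18).
v_3 = A·v_2 = (40, 88, -188).
v_4 = A·v_3 = (120, -788, 988).

v_4 = (120, -788, 988)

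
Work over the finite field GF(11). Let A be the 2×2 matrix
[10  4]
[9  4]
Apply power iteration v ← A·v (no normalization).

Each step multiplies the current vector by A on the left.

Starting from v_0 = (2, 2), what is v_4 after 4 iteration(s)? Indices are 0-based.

v_0 = (2, 2).
v_1 = A·v_0 = (6, 4).
v_2 = A·v_1 = (10, 4).
v_3 = A·v_2 = (6, 7).
v_4 = A·v_3 = (0, 5).

v_4 = (0, 5)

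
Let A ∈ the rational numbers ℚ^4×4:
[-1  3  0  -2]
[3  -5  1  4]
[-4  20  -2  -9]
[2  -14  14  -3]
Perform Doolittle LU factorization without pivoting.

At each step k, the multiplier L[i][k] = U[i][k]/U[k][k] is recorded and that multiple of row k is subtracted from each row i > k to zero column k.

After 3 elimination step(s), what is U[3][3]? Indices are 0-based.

k=0: U[0][0]=-1
  eliminate (1,0): mult=-3, new row 1: (0, 4, 1, -2); set L[1][0]=-3
  eliminate (2,0): mult=4, new row 2: (0, 8, -2, -1); set L[2][0]=4
  eliminate (3,0): mult=-2, new row 3: (0, -8, 14, -7); set L[3][0]=-2
k=1: U[1][1]=4
  eliminate (2,1): mult=2, new row 2: (0, 0, -4, 3); set L[2][1]=2
  eliminate (3,1): mult=-2, new row 3: (0, 0, 16, -11); set L[3][1]=-2
k=2: U[2][2]=-4
  eliminate (3,2): mult=-4, new row 3: (0, 0, 0, 1); set L[3][2]=-4

U[3][3] = 1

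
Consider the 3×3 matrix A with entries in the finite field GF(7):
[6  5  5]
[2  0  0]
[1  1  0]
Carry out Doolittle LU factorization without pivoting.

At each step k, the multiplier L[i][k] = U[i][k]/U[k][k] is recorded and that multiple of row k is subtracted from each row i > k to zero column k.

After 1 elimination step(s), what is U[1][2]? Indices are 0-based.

U[1][2] = 3

[col 0] pivot 6
  R1 -= 5*R0 → (0, 3, 3)  (L[1][0] := 5)
  R2 -= 6*R0 → (0, 6, 5)  (L[2][0] := 6)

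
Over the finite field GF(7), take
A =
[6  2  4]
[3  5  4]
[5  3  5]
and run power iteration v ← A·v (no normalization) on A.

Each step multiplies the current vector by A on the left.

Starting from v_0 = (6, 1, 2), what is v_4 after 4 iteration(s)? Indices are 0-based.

v_0 = (6, 1, 2).
v_1 = A·v_0 = (4, 3, 1).
v_2 = A·v_1 = (6, 3, 6).
v_3 = A·v_2 = (3, 1, 6).
v_4 = A·v_3 = (2, 3, 6).

v_4 = (2, 3, 6)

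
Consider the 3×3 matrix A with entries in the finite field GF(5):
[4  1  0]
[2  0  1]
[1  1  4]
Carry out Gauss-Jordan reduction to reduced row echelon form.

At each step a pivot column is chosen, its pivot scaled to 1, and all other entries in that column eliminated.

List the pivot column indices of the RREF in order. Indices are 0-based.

pivot columns: 0, 1, 2

pivot(0,0)=4: scale R0 → (1, 4, 0)
  clear (1,0): R1 −= (2)R0 → (0, 2, 1)
  clear (2,0): R2 −= (1)R0 → (0, 2, 4)
pivot(1,1)=2: scale R1 → (0, 1, 3)
  clear (0,1): R0 −= (4)R1 → (1, 0, 3)
  clear (2,1): R2 −= (2)R1 → (0, 0, 3)
pivot(2,2)=3: scale R2 → (0, 0, 1)
  clear (0,2): R0 −= (3)R2 → (1, 0, 0)
  clear (1,2): R1 −= (3)R2 → (0, 1, 0)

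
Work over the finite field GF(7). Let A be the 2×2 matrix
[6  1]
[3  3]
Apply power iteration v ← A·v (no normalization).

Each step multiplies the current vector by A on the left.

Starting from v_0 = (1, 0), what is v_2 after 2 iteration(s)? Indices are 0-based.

v_0 = (1, 0).
v_1 = A·v_0 = (6, 3).
v_2 = A·v_1 = (4, 6).

v_2 = (4, 6)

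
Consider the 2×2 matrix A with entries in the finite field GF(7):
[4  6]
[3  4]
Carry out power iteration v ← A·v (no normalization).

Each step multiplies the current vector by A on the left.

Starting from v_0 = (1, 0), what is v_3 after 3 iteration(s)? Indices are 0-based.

v_3 = (0, 2)

v_0 = (1, 0).
v_1 = A·v_0 = (4, 3).
v_2 = A·v_1 = (6, 3).
v_3 = A·v_2 = (0, 2).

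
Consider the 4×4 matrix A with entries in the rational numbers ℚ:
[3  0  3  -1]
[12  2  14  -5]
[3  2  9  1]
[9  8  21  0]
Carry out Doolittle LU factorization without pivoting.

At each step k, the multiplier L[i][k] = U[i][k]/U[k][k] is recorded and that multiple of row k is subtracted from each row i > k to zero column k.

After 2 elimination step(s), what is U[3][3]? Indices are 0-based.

U[3][3] = 7

Step 1: pivot at (0,0) is 3.
  row1 ← row1 − (4)·row0  ⇒  L[1][0]=4, U row1=(0, 2, 2, -1)
  row2 ← row2 − (1)·row0  ⇒  L[2][0]=1, U row2=(0, 2, 6, 2)
  row3 ← row3 − (3)·row0  ⇒  L[3][0]=3, U row3=(0, 8, 12, 3)
Step 2: pivot at (1,1) is 2.
  row2 ← row2 − (1)·row1  ⇒  L[2][1]=1, U row2=(0, 0, 4, 3)
  row3 ← row3 − (4)·row1  ⇒  L[3][1]=4, U row3=(0, 0, 4, 7)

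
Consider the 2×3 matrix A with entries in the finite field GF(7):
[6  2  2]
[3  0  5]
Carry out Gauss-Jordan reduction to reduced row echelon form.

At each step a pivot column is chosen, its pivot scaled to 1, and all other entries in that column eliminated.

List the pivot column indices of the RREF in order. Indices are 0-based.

pivot columns: 0, 1

[1] R0 /= 6  ⇒  (1, 5, 5)
     R1 -= 3·R0  ⇒  (0, 6, 4)
[2] R1 /= 6  ⇒  (0, 1, 3)
     R0 -= 5·R1  ⇒  (1, 0, 4)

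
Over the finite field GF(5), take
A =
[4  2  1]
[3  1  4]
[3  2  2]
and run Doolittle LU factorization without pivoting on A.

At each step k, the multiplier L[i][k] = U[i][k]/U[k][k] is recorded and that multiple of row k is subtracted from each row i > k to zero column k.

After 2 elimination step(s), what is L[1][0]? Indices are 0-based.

L[1][0] = 2

k=0: U[0][0]=4
  eliminate (1,0): mult=2, new row 1: (0, 2, 2); set L[1][0]=2
  eliminate (2,0): mult=2, new row 2: (0, 3, 0); set L[2][0]=2
k=1: U[1][1]=2
  eliminate (2,1): mult=4, new row 2: (0, 0, 2); set L[2][1]=4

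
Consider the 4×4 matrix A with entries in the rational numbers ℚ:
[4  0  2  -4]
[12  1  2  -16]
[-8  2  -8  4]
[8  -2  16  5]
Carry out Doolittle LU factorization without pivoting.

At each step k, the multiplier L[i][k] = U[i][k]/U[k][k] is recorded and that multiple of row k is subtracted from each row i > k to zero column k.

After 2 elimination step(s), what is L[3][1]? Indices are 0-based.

Step 1: pivot at (0,0) is 4.
  row1 ← row1 − (3)·row0  ⇒  L[1][0]=3, U row1=(0, 1, -4, -4)
  row2 ← row2 − (-2)·row0  ⇒  L[2][0]=-2, U row2=(0, 2, -4, -4)
  row3 ← row3 − (2)·row0  ⇒  L[3][0]=2, U row3=(0, -2, 12, 13)
Step 2: pivot at (1,1) is 1.
  row2 ← row2 − (2)·row1  ⇒  L[2][1]=2, U row2=(0, 0, 4, 4)
  row3 ← row3 − (-2)·row1  ⇒  L[3][1]=-2, U row3=(0, 0, 4, 5)

L[3][1] = -2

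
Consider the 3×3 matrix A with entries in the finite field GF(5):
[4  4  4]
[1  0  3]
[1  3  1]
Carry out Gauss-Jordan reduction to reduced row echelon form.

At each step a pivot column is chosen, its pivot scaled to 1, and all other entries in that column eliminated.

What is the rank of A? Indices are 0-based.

pivot(0,0)=4: scale R0 → (1, 1, 1)
  clear (1,0): R1 −= (1)R0 → (0, 4, 2)
  clear (2,0): R2 −= (1)R0 → (0, 2, 0)
pivot(1,1)=4: scale R1 → (0, 1, 3)
  clear (0,1): R0 −= (1)R1 → (1, 0, 3)
  clear (2,1): R2 −= (2)R1 → (0, 0, 4)
pivot(2,2)=4: scale R2 → (0, 0, 1)
  clear (0,2): R0 −= (3)R2 → (1, 0, 0)
  clear (1,2): R1 −= (3)R2 → (0, 1, 0)

rank = 3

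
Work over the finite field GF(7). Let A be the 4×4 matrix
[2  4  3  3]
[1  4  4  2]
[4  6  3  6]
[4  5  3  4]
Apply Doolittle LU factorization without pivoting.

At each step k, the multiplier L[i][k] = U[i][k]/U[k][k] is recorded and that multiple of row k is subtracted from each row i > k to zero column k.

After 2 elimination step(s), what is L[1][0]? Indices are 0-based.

k=0: U[0][0]=2
  eliminate (1,0): mult=4, new row 1: (0, 2, 6, 4); set L[1][0]=4
  eliminate (2,0): mult=2, new row 2: (0, 5, 4, 0); set L[2][0]=2
  eliminate (3,0): mult=2, new row 3: (0, 4, 4, 5); set L[3][0]=2
k=1: U[1][1]=2
  eliminate (2,1): mult=6, new row 2: (0, 0, 3, 4); set L[2][1]=6
  eliminate (3,1): mult=2, new row 3: (0, 0, 6, 4); set L[3][1]=2

L[1][0] = 4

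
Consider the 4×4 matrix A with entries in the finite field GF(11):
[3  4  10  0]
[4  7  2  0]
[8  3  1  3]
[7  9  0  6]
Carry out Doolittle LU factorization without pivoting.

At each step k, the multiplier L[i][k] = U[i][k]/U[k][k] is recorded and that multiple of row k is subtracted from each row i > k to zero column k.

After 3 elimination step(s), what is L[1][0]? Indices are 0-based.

L[1][0] = 5

[col 0] pivot 3
  R1 -= 5*R0 → (0, 9, 7, 0)  (L[1][0] := 5)
  R2 -= 10*R0 → (0, 7, 0, 3)  (L[2][0] := 10)
  R3 -= 6*R0 → (0, 7, 6, 6)  (L[3][0] := 6)
[col 1] pivot 9
  R2 -= 2*R1 → (0, 0, 8, 3)  (L[2][1] := 2)
  R3 -= 2*R1 → (0, 0, 3, 6)  (L[3][1] := 2)
[col 2] pivot 8
  R3 -= 10*R2 → (0, 0, 0, 9)  (L[3][2] := 10)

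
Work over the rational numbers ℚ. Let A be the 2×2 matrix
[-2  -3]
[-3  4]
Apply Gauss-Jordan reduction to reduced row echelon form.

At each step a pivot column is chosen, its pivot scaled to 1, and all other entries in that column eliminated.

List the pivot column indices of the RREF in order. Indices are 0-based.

pivot columns: 0, 1

step 1: normalize row 0 (÷-2) = (1, 3/2)
  row 1: subtract -3×row0 = (0, 17/2)
step 2: normalize row 1 (÷17/2) = (0, 1)
  row 0: subtract 3/2×row1 = (1, 0)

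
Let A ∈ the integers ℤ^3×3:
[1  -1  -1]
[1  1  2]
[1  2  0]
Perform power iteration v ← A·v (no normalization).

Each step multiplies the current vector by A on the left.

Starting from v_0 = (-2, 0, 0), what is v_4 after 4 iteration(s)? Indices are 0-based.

v_4 = (48, -30, -20)

v_0 = (-2, 0, 0).
v_1 = A·v_0 = (-2, -2, -2).
v_2 = A·v_1 = (2, -8, -6).
v_3 = A·v_2 = (16, -18, -14).
v_4 = A·v_3 = (48, -30, -20).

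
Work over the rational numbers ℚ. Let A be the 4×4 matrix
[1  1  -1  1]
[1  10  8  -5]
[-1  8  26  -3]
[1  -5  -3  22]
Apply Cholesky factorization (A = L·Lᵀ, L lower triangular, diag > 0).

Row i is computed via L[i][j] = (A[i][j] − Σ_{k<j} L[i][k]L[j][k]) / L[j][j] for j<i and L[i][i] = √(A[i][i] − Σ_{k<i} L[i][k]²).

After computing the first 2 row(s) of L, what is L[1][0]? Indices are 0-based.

L[1][0] = 1

Step 1: L[0][0] = √(1) = 1.
  L[1][0] = (1) / L[0][0] = 1.
Step 2: L[1][1] = √(9) = 3.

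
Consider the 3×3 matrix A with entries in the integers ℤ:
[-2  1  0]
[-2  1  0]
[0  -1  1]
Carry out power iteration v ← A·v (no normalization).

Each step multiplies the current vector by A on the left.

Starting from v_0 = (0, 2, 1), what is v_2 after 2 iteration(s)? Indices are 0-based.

v_0 = (0, 2, 1).
v_1 = A·v_0 = (2, 2, -1).
v_2 = A·v_1 = (-2, -2, -3).

v_2 = (-2, -2, -3)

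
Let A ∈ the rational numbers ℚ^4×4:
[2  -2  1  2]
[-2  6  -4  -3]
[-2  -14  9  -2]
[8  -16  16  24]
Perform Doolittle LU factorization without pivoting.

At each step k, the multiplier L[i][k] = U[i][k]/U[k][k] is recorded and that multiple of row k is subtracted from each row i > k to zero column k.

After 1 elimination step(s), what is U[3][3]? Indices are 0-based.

Step 1: pivot at (0,0) is 2.
  row1 ← row1 − (-1)·row0  ⇒  L[1][0]=-1, U row1=(0, 4, -3, -1)
  row2 ← row2 − (-1)·row0  ⇒  L[2][0]=-1, U row2=(0, -16, 10, 0)
  row3 ← row3 − (4)·row0  ⇒  L[3][0]=4, U row3=(0, -8, 12, 16)

U[3][3] = 16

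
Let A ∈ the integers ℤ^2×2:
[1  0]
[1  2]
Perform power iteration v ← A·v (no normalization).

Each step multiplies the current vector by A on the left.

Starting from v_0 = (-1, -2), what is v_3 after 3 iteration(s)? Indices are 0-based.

v_0 = (-1, -2).
v_1 = A·v_0 = (-1, -5).
v_2 = A·v_1 = (-1, -11).
v_3 = A·v_2 = (-1, -23).

v_3 = (-1, -23)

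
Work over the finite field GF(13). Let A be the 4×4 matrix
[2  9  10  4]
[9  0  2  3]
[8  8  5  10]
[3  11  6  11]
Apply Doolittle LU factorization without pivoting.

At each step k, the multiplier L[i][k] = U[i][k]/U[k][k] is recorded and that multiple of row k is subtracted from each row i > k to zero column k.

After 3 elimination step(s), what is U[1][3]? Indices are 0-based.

k=0: U[0][0]=2
  eliminate (1,0): mult=11, new row 1: (0, 5, 9, 11); set L[1][0]=11
  eliminate (2,0): mult=4, new row 2: (0, 11, 4, 7); set L[2][0]=4
  eliminate (3,0): mult=8, new row 3: (0, 4, 4, 5); set L[3][0]=8
k=1: U[1][1]=5
  eliminate (2,1): mult=10, new row 2: (0, 0, 5, 1); set L[2][1]=10
  eliminate (3,1): mult=6, new row 3: (0, 0, 2, 4); set L[3][1]=6
k=2: U[2][2]=5
  eliminate (3,2): mult=3, new row 3: (0, 0, 0, 1); set L[3][2]=3

U[1][3] = 11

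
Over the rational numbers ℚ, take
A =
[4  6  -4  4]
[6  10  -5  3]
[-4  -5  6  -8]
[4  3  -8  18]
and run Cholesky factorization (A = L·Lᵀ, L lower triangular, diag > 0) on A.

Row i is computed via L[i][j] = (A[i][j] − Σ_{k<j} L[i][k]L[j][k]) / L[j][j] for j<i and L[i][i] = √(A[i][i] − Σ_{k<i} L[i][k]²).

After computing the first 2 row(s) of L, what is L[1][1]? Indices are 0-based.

L[1][1] = 1

Step 1: L[0][0] = √(4) = 2.
  L[1][0] = (6) / L[0][0] = 3.
Step 2: L[1][1] = √(1) = 1.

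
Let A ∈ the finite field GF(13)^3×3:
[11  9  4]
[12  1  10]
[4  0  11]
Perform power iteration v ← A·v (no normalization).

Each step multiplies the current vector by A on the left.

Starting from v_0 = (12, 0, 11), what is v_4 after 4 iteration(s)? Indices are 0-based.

v_0 = (12, 0, 11).
v_1 = A·v_0 = (7, 7, 0).
v_2 = A·v_1 = (10, 0, 2).
v_3 = A·v_2 = (1, 10, 10).
v_4 = A·v_3 = (11, 5, 10).

v_4 = (11, 5, 10)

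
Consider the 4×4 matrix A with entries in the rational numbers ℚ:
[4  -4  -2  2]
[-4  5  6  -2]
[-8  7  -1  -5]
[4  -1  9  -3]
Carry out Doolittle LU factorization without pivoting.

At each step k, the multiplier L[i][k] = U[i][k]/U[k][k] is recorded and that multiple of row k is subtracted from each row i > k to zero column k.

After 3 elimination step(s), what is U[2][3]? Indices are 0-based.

U[2][3] = -1

Step 1: pivot at (0,0) is 4.
  row1 ← row1 − (-1)·row0  ⇒  L[1][0]=-1, U row1=(0, 1, 4, 0)
  row2 ← row2 − (-2)·row0  ⇒  L[2][0]=-2, U row2=(0, -1, -5, -1)
  row3 ← row3 − (1)·row0  ⇒  L[3][0]=1, U row3=(0, 3, 11, -5)
Step 2: pivot at (1,1) is 1.
  row2 ← row2 − (-1)·row1  ⇒  L[2][1]=-1, U row2=(0, 0, -1, -1)
  row3 ← row3 − (3)·row1  ⇒  L[3][1]=3, U row3=(0, 0, -1, -5)
Step 3: pivot at (2,2) is -1.
  row3 ← row3 − (1)·row2  ⇒  L[3][2]=1, U row3=(0, 0, 0, -4)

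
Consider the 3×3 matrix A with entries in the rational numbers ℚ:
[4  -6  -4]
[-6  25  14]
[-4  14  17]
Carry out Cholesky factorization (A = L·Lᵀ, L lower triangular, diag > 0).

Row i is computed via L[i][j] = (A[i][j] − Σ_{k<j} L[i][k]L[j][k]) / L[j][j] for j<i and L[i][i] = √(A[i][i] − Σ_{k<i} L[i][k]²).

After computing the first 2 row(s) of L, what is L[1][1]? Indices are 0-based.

Step 1: L[0][0] = √(4) = 2.
  L[1][0] = (-6) / L[0][0] = -3.
Step 2: L[1][1] = √(16) = 4.

L[1][1] = 4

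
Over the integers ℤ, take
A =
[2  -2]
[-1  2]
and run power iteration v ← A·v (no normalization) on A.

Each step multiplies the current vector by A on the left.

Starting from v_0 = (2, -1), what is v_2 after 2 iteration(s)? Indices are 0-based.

v_2 = (20, -14)

v_0 = (2, -1).
v_1 = A·v_0 = (6, -4).
v_2 = A·v_1 = (20, -14).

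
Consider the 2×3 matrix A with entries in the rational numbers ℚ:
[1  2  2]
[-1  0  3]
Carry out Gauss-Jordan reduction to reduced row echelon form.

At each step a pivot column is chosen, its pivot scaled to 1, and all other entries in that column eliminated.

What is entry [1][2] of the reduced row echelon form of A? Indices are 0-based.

M[1][2] = 5/2

step 1: normalize row 0 (÷1) = (1, 2, 2)
  row 1: subtract -1×row0 = (0, 2, 5)
step 2: normalize row 1 (÷2) = (0, 1, 5/2)
  row 0: subtract 2×row1 = (1, 0, -3)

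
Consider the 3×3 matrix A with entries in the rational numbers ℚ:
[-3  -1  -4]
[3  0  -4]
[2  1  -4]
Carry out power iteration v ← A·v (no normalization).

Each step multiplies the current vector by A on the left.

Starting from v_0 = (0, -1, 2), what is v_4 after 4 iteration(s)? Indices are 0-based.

v_0 = (0, -1, 2).
v_1 = A·v_0 = (-7, -8, -9).
v_2 = A·v_1 = (65, 15, 14).
v_3 = A·v_2 = (-266, 139, 89).
v_4 = A·v_3 = (303, -1154, -749).

v_4 = (303, -1154, -749)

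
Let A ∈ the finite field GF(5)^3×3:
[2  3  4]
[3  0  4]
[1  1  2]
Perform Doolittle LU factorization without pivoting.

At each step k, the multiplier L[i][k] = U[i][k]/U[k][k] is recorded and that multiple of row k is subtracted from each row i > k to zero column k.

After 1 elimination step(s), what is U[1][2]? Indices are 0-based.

U[1][2] = 3

k=0: U[0][0]=2
  eliminate (1,0): mult=4, new row 1: (0, 3, 3); set L[1][0]=4
  eliminate (2,0): mult=3, new row 2: (0, 2, 0); set L[2][0]=3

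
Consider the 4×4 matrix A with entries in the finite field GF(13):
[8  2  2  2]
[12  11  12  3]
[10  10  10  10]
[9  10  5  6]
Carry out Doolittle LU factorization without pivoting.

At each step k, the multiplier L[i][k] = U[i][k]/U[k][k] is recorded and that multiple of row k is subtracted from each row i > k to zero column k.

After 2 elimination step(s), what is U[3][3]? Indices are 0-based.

U[3][3] = 7

[col 0] pivot 8
  R1 -= 8*R0 → (0, 8, 9, 0)  (L[1][0] := 8)
  R2 -= 11*R0 → (0, 1, 1, 1)  (L[2][0] := 11)
  R3 -= 6*R0 → (0, 11, 6, 7)  (L[3][0] := 6)
[col 1] pivot 8
  R2 -= 5*R1 → (0, 0, 8, 1)  (L[2][1] := 5)
  R3 -= 3*R1 → (0, 0, 5, 7)  (L[3][1] := 3)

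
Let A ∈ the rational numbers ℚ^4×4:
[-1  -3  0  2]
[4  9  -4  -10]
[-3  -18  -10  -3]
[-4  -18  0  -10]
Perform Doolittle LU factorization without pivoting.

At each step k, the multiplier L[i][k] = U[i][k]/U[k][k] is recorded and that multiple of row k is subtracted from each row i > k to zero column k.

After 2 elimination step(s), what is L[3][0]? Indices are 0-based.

L[3][0] = 4

Step 1: pivot at (0,0) is -1.
  row1 ← row1 − (-4)·row0  ⇒  L[1][0]=-4, U row1=(0, -3, -4, -2)
  row2 ← row2 − (3)·row0  ⇒  L[2][0]=3, U row2=(0, -9, -10, -9)
  row3 ← row3 − (4)·row0  ⇒  L[3][0]=4, U row3=(0, -6, 0, -18)
Step 2: pivot at (1,1) is -3.
  row2 ← row2 − (3)·row1  ⇒  L[2][1]=3, U row2=(0, 0, 2, -3)
  row3 ← row3 − (2)·row1  ⇒  L[3][1]=2, U row3=(0, 0, 8, -14)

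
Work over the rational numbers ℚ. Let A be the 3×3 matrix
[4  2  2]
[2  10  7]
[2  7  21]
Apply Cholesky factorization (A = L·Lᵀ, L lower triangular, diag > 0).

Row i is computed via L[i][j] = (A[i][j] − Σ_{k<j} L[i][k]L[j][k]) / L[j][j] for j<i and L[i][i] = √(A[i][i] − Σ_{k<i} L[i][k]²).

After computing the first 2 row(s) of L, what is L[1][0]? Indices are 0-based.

L[1][0] = 1

Step 1: L[0][0] = √(4) = 2.
  L[1][0] = (2) / L[0][0] = 1.
Step 2: L[1][1] = √(9) = 3.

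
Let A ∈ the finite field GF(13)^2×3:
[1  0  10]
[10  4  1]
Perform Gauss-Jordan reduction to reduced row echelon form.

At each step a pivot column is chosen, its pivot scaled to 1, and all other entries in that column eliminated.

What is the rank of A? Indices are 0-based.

pivot(0,0)=1: scale R0 → (1, 0, 10)
  clear (1,0): R1 −= (10)R0 → (0, 4, 5)
pivot(1,1)=4: scale R1 → (0, 1, 11)

rank = 2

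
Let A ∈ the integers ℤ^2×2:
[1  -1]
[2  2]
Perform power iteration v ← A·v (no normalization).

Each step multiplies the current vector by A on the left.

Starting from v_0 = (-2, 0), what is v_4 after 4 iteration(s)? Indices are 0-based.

v_0 = (-2, 0).
v_1 = A·v_0 = (-2, -4).
v_2 = A·v_1 = (2, -12).
v_3 = A·v_2 = (14, -20).
v_4 = A·v_3 = (34, -12).

v_4 = (34, -12)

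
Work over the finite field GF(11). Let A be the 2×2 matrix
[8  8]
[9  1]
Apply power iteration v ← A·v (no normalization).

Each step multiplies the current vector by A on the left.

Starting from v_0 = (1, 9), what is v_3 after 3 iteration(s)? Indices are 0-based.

v_0 = (1, 9).
v_1 = A·v_0 = (3, 7).
v_2 = A·v_1 = (3, 1).
v_3 = A·v_2 = (10, 6).

v_3 = (10, 6)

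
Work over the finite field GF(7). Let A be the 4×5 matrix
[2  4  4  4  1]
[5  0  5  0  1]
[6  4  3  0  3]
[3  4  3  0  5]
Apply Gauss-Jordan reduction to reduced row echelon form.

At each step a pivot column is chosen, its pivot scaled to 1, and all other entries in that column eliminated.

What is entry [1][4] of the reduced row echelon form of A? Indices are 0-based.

M[1][4] = 6

pivot(0,0)=2: scale R0 → (1, 2, 2, 2, 4)
  clear (1,0): R1 −= (5)R0 → (0, 4, 2, 4, 2)
  clear (2,0): R2 −= (6)R0 → (0, 6, 5, 2, 0)
  clear (3,0): R3 −= (3)R0 → (0, 5, 4, 1, 0)
pivot(1,1)=4: scale R1 → (0, 1, 4, 1, 4)
  clear (0,1): R0 −= (2)R1 → (1, 0, 1, 0, 3)
  clear (2,1): R2 −= (6)R1 → (0, 0, 2, 3, 4)
  clear (3,1): R3 −= (5)R1 → (0, 0, 5, 3, 1)
pivot(2,2)=2: scale R2 → (0, 0, 1, 5, 2)
  clear (0,2): R0 −= (1)R2 → (1, 0, 0, 2, 1)
  clear (1,2): R1 −= (4)R2 → (0, 1, 0, 2, 3)
  clear (3,2): R3 −= (5)R2 → (0, 0, 0, 6, 5)
pivot(3,3)=6: scale R3 → (0, 0, 0, 1, 2)
  clear (0,3): R0 −= (2)R3 → (1, 0, 0, 0, 4)
  clear (1,3): R1 −= (2)R3 → (0, 1, 0, 0, 6)
  clear (2,3): R2 −= (5)R3 → (0, 0, 1, 0, 6)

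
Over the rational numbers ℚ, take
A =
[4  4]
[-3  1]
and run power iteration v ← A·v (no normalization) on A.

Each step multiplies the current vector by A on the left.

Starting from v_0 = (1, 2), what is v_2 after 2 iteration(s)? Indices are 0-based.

v_0 = (1, 2).
v_1 = A·v_0 = (12, -1).
v_2 = A·v_1 = (44, -37).

v_2 = (44, -37)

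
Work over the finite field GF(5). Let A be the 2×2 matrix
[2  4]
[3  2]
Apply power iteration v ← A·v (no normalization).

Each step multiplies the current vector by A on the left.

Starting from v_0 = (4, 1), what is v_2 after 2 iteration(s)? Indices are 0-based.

v_2 = (0, 4)

v_0 = (4, 1).
v_1 = A·v_0 = (2, 4).
v_2 = A·v_1 = (0, 4).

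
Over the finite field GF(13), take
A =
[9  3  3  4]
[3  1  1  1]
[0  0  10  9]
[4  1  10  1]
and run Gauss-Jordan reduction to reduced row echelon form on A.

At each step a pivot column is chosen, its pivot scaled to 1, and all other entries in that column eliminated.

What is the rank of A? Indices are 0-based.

rank = 4

step 1: normalize row 0 (÷9) = (1, 9, 9, 12)
  row 1: subtract 3×row0 = (0, 0, 0, 4)
  row 3: subtract 4×row0 = (0, 4, 0, 5)
step 2: exchange rows 1,3
step 2: normalize row 1 (÷4) = (0, 1, 0, 11)
  row 0: subtract 9×row1 = (1, 0, 9, 4)
step 3: normalize row 2 (÷10) = (0, 0, 1, 10)
  row 0: subtract 9×row2 = (1, 0, 0, 5)
step 4: normalize row 3 (÷4) = (0, 0, 0, 1)
  row 0: subtract 5×row3 = (1, 0, 0, 0)
  row 1: subtract 11×row3 = (0, 1, 0, 0)
  row 2: subtract 10×row3 = (0, 0, 1, 0)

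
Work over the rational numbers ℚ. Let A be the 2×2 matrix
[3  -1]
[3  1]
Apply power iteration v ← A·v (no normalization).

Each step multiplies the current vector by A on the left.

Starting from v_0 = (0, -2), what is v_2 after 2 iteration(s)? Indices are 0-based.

v_0 = (0, -2).
v_1 = A·v_0 = (2, -2).
v_2 = A·v_1 = (8, 4).

v_2 = (8, 4)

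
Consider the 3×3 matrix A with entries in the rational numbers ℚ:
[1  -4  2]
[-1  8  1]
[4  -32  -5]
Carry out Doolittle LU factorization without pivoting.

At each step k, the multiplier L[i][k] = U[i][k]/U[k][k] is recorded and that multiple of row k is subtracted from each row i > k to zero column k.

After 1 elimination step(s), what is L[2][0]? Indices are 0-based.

[col 0] pivot 1
  R1 -= -1*R0 → (0, 4, 3)  (L[1][0] := -1)
  R2 -= 4*R0 → (0, -16, -13)  (L[2][0] := 4)

L[2][0] = 4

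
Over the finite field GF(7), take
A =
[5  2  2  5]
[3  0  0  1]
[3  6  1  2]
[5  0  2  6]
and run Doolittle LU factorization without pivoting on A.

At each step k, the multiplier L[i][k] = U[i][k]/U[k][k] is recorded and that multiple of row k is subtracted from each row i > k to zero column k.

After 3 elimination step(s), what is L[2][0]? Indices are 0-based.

L[2][0] = 2

Step 1: pivot at (0,0) is 5.
  row1 ← row1 − (2)·row0  ⇒  L[1][0]=2, U row1=(0, 3, 3, 5)
  row2 ← row2 − (2)·row0  ⇒  L[2][0]=2, U row2=(0, 2, 4, 6)
  row3 ← row3 − (1)·row0  ⇒  L[3][0]=1, U row3=(0, 5, 0, 1)
Step 2: pivot at (1,1) is 3.
  row2 ← row2 − (3)·row1  ⇒  L[2][1]=3, U row2=(0, 0, 2, 5)
  row3 ← row3 − (4)·row1  ⇒  L[3][1]=4, U row3=(0, 0, 2, 2)
Step 3: pivot at (2,2) is 2.
  row3 ← row3 − (1)·row2  ⇒  L[3][2]=1, U row3=(0, 0, 0, 4)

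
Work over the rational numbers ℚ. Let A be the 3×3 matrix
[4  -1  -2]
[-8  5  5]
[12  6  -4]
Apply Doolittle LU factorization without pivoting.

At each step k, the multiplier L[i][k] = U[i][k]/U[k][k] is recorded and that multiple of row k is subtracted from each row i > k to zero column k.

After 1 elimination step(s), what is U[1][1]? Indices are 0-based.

U[1][1] = 3

[col 0] pivot 4
  R1 -= -2*R0 → (0, 3, 1)  (L[1][0] := -2)
  R2 -= 3*R0 → (0, 9, 2)  (L[2][0] := 3)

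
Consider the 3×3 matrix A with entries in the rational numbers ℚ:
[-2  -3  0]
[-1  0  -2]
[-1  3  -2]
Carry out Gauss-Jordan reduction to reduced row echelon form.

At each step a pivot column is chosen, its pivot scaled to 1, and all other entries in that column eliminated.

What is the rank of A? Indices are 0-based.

rank = 3

[1] R0 /= -2  ⇒  (1, 3/2, 0)
     R1 -= -1·R0  ⇒  (0, 3/2, -2)
     R2 -= -1·R0  ⇒  (0, 9/2, -2)
[2] R1 /= 3/2  ⇒  (0, 1, -4/3)
     R0 -= 3/2·R1  ⇒  (1, 0, 2)
     R2 -= 9/2·R1  ⇒  (0, 0, 4)
[3] R2 /= 4  ⇒  (0, 0, 1)
     R0 -= 2·R2  ⇒  (1, 0, 0)
     R1 -= -4/3·R2  ⇒  (0, 1, 0)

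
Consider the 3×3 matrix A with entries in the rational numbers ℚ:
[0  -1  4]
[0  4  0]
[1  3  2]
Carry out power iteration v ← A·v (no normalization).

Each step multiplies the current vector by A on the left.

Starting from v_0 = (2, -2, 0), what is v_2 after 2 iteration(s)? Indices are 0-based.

v_0 = (2, -2, 0).
v_1 = A·v_0 = (2, -8, -4).
v_2 = A·v_1 = (-8, -32, -30).

v_2 = (-8, -32, -30)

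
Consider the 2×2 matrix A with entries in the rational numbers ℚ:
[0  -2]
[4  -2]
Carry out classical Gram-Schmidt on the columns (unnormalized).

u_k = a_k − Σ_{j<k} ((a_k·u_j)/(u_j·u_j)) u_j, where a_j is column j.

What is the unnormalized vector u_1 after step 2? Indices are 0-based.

u_1 = (-2, 0)

Step 1: u_0 = a_0 = (0, 4).
Step 2: u_1 = a_1 − (-1/2)·u_0 = (-2, 0).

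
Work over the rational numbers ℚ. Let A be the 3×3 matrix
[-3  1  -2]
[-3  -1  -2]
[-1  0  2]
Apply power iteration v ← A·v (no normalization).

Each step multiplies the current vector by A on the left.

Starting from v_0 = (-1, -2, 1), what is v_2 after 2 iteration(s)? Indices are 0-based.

v_2 = (0, -6, 7)

v_0 = (-1, -2, 1).
v_1 = A·v_0 = (-1, 3, 3).
v_2 = A·v_1 = (0, -6, 7).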